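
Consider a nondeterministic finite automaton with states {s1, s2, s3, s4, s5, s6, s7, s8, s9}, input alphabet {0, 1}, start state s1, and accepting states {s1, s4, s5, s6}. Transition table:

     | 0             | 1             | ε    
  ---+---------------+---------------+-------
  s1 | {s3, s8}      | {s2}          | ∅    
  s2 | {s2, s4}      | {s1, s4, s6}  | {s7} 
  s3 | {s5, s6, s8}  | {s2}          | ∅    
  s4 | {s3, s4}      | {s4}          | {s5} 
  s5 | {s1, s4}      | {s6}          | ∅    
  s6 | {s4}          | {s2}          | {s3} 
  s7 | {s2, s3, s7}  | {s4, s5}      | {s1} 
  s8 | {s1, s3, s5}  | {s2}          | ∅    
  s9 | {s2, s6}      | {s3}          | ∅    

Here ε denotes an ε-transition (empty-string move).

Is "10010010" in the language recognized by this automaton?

Yes

Start in {s1}.
Read '1': {s1} → {s1, s2, s7}.
Read '0': {s1, s2, s7} → {s1, s2, s3, s4, s5, s7, s8}.
Read '0': {s1, s2, s3, s4, s5, s7, s8} → {s1, s2, s3, s4, s5, s6, s7, s8}.
Read '1': {s1, s2, s3, s4, s5, s6, s7, s8} → {s1, s2, s3, s4, s5, s6, s7}.
Read '0': {s1, s2, s3, s4, s5, s6, s7} → {s1, s2, s3, s4, s5, s6, s7, s8}.
Read '0': {s1, s2, s3, s4, s5, s6, s7, s8} → {s1, s2, s3, s4, s5, s6, s7, s8}.
Read '1': {s1, s2, s3, s4, s5, s6, s7, s8} → {s1, s2, s3, s4, s5, s6, s7}.
Read '0': {s1, s2, s3, s4, s5, s6, s7} → {s1, s2, s3, s4, s5, s6, s7, s8}.
The final set {s1, s2, s3, s4, s5, s6, s7, s8} contains the accepting states s1, s4, s5, s6.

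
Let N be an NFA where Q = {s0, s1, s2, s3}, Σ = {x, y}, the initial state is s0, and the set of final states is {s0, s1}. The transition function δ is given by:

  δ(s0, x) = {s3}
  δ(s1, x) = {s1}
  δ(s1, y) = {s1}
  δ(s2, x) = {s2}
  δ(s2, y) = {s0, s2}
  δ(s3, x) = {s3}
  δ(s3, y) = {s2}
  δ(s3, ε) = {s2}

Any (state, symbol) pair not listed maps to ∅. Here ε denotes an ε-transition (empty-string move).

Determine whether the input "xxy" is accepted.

Start in {s0}.
Read 'x': {s0} → {s2, s3}.
Read 'x': {s2, s3} → {s2, s3}.
Read 'y': {s2, s3} → {s0, s2}.
The final set {s0, s2} contains the accepting state s0.

Yes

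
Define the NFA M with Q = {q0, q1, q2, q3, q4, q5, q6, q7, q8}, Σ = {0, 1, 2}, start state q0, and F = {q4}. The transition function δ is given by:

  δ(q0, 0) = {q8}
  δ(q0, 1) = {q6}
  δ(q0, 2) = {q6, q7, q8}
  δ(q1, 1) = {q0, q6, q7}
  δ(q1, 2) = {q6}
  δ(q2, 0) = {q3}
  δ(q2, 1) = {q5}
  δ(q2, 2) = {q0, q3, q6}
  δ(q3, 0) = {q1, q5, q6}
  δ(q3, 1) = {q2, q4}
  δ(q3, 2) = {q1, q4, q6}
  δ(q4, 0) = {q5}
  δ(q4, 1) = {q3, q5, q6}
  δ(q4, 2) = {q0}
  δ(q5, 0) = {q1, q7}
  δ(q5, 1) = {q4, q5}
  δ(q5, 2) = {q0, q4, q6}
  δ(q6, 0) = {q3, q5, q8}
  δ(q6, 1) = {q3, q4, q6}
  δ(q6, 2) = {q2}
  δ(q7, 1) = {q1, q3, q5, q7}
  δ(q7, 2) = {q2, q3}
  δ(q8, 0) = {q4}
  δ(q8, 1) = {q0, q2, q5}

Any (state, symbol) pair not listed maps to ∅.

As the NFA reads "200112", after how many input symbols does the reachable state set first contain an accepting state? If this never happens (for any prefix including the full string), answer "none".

2

Start in {q0}.
Read '2': q0→{q6, q7, q8}; now {q6, q7, q8}.
Read '0': q6→{q3, q5, q8}, q7→∅, q8→{q4}; now {q3, q4, q5, q8}.
None of the earlier sets intersect F, but {q3, q4, q5, q8} does.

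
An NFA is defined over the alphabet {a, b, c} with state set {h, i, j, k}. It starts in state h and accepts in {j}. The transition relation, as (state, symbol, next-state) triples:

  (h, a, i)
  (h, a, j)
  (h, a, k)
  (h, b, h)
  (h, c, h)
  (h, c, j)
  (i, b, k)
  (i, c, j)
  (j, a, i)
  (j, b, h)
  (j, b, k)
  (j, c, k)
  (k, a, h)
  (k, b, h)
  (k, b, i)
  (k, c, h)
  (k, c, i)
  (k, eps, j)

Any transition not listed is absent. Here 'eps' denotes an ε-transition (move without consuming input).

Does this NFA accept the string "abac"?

Yes

Start in {h}.
Read 'a': h→{i, j, k}; now {i, j, k}.
Read 'b': i→{k}, j→{h, k}, k→{h, i}; union {h, i, k}; ε-closure = {h, i, j, k}.
Read 'a': h→{i, j, k}, i→∅, j→{i}, k→{h}; now {h, i, j, k}.
Read 'c': h→{h, j}, i→{j}, j→{k}, k→{h, i}; now {h, i, j, k}.
The final set {h, i, j, k} contains the accepting state j.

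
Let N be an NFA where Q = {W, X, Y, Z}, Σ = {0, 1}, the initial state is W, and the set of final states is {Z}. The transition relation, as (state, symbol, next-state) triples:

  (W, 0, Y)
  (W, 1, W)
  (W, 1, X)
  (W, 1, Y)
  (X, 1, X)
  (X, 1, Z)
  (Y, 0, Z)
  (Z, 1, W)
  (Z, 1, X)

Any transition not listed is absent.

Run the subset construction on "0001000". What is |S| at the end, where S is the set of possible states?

0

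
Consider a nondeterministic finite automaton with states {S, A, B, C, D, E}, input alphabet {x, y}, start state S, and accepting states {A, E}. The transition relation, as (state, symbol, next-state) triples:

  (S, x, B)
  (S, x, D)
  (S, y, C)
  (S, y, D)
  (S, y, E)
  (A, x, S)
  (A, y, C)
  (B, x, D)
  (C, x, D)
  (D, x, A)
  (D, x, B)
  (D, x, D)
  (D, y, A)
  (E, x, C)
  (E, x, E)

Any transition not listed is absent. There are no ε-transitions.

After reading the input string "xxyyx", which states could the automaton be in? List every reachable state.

{D}

Start in {S}.
Read 'x': S→{B, D}; now {B, D}.
Read 'x': B→{D}, D→{A, B, D}; now {A, B, D}.
Read 'y': A→{C}, B→∅, D→{A}; now {A, C}.
Read 'y': A→{C}, C→∅; now {C}.
Read 'x': C→{D}; now {D}.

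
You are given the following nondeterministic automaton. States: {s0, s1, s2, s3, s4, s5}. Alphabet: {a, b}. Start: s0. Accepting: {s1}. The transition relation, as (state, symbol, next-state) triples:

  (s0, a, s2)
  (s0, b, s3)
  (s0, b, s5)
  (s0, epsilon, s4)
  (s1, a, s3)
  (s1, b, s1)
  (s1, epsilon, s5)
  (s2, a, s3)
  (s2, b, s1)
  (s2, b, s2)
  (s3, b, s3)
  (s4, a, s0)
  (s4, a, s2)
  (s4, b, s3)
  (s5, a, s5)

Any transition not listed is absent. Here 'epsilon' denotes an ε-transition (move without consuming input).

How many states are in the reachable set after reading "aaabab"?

1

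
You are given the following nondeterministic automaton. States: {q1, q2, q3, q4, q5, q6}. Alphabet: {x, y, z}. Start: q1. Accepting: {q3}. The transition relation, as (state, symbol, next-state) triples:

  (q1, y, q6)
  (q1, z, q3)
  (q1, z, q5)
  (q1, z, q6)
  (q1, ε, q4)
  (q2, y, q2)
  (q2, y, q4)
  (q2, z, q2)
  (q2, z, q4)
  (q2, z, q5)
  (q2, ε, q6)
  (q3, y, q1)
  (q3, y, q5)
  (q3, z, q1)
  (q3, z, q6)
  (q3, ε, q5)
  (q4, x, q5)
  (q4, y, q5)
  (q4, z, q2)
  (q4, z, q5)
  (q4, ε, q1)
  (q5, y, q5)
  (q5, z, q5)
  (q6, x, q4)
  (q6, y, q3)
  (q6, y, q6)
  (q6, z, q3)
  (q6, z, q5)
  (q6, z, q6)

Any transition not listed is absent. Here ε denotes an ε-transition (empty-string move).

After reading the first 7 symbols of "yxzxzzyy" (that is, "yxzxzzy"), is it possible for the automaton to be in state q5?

Start: ε-closure({q1}) = {q1, q4}.
Read 'y': {q1, q4} → {q5, q6}.
Read 'x': {q5, q6} → {q1, q4}.
Read 'z': {q1, q4} → {q2, q3, q5, q6}.
Read 'x': {q2, q3, q5, q6} → {q1, q4}.
Read 'z': {q1, q4} → {q2, q3, q5, q6}.
Read 'z': {q2, q3, q5, q6} → {q1, q2, q3, q4, q5, q6}.
Read 'y': {q1, q2, q3, q4, q5, q6} → {q1, q2, q3, q4, q5, q6}.
State q5 is in {q1, q2, q3, q4, q5, q6}.

Yes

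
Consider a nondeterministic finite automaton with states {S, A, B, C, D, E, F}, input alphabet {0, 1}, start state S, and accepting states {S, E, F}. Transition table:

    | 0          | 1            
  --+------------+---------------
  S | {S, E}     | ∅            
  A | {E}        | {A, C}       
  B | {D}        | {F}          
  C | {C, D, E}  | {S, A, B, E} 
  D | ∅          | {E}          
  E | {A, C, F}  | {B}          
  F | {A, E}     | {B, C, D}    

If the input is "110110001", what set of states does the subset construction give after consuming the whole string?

∅

Start in {S}.
Read '1': {S} → ∅.
The set is empty and remains empty for the remaining 8 symbols.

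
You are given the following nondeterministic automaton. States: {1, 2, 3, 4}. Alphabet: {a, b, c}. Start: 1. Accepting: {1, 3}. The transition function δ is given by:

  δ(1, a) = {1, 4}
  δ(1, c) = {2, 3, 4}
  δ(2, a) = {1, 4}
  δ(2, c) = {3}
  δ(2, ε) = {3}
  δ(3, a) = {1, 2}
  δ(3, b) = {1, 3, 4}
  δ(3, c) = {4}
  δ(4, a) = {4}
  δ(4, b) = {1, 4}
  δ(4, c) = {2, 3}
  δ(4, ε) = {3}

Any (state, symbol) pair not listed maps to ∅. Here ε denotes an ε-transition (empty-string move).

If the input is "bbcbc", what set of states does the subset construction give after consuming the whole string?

∅

Start in {1}.
Read 'b': 1→∅; now ∅.
The set is empty and remains empty for the remaining 4 symbols.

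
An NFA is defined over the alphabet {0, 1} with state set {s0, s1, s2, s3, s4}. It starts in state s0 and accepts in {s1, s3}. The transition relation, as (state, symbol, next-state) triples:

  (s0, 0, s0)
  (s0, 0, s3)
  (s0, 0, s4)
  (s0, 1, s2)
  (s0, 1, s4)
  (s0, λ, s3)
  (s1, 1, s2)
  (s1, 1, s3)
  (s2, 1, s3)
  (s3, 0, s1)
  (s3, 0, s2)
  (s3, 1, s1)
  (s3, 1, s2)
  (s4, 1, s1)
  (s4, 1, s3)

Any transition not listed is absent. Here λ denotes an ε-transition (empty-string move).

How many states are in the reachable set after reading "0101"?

2

Start: ε-closure({s0}) = {s0, s3}.
Read '0': s0→{s0, s3, s4}, s3→{s1, s2}; now {s0, s1, s2, s3, s4}.
Read '1': s0→{s2, s4}, s1→{s2, s3}, s2→{s3}, s3→{s1, s2}, s4→{s1, s3}; now {s1, s2, s3, s4}.
Read '0': s1→∅, s2→∅, s3→{s1, s2}, s4→∅; now {s1, s2}.
Read '1': s1→{s2, s3}, s2→{s3}; now {s2, s3}.
That set has 2 states.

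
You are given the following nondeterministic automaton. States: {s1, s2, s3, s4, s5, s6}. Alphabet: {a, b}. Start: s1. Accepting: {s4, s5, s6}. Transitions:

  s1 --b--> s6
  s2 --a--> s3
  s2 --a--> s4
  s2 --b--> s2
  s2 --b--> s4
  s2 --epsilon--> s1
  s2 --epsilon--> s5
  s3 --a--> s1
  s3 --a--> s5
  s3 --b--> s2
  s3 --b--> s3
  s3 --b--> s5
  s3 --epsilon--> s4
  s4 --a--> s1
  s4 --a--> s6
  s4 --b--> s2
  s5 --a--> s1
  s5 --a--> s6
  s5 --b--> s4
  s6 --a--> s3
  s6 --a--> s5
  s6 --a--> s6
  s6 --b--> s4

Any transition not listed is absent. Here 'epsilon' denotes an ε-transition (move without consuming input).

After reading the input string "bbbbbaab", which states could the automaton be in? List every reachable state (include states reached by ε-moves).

Start in {s1}.
Read 'b': s1→{s6}; now {s6}.
Read 'b': s6→{s4}; now {s4}.
Read 'b': s4→{s2}; union {s2}; ε-closure = {s1, s2, s5}.
Read 'b': s1→{s6}, s2→{s2, s4}, s5→{s4}; union {s2, s4, s6}; ε-closure = {s1, s2, s4, s5, s6}.
Read 'b': s1→{s6}, s2→{s2, s4}, s4→{s2}, s5→{s4}, s6→{s4}; union {s2, s4, s6}; ε-closure = {s1, s2, s4, s5, s6}.
Read 'a': s1→∅, s2→{s3, s4}, s4→{s1, s6}, s5→{s1, s6}, s6→{s3, s5, s6}; now {s1, s3, s4, s5, s6}.
Read 'a': s1→∅, s3→{s1, s5}, s4→{s1, s6}, s5→{s1, s6}, s6→{s3, s5, s6}; union {s1, s3, s5, s6}; ε-closure = {s1, s3, s4, s5, s6}.
Read 'b': s1→{s6}, s3→{s2, s3, s5}, s4→{s2}, s5→{s4}, s6→{s4}; union {s2, s3, s4, s5, s6}; ε-closure = {s1, s2, s3, s4, s5, s6}.

{s1, s2, s3, s4, s5, s6}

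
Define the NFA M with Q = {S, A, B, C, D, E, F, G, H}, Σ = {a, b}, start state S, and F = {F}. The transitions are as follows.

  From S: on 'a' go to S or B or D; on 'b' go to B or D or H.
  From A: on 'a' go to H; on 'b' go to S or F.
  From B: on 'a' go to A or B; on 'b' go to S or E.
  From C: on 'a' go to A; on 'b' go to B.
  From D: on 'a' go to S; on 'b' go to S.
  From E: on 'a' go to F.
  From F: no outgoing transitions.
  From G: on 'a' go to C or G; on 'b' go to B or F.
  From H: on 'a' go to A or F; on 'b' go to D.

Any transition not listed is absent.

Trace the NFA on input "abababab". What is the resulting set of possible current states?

Start in {S}.
Read 'a': {S} → {S, B, D}.
Read 'b': {S, B, D} → {S, B, D, E, H}.
Read 'a': {S, B, D, E, H} → {S, A, B, D, F}.
Read 'b': {S, A, B, D, F} → {S, B, D, E, F, H}.
Read 'a': {S, B, D, E, F, H} → {S, A, B, D, F}.
Read 'b': {S, A, B, D, F} → {S, B, D, E, F, H}.
Read 'a': {S, B, D, E, F, H} → {S, A, B, D, F}.
Read 'b': {S, A, B, D, F} → {S, B, D, E, F, H}.

{S, B, D, E, F, H}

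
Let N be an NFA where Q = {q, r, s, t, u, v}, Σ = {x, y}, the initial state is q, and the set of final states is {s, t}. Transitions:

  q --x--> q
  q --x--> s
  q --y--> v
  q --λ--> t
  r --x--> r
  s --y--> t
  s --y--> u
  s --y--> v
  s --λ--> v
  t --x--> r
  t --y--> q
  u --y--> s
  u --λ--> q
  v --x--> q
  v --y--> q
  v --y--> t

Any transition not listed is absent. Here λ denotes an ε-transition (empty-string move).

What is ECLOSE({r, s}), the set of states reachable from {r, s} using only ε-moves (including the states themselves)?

{r, s, v}

Begin with {r, s}.
ε-move s → v; add v.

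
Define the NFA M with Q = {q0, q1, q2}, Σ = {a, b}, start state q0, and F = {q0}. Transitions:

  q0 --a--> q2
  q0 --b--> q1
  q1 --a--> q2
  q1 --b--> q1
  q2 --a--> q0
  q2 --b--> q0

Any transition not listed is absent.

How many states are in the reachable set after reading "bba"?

1

Start in {q0}.
Read 'b': {q0} → {q1}.
Read 'b': {q1} → {q1}.
Read 'a': {q1} → {q2}.
That set has 1 state.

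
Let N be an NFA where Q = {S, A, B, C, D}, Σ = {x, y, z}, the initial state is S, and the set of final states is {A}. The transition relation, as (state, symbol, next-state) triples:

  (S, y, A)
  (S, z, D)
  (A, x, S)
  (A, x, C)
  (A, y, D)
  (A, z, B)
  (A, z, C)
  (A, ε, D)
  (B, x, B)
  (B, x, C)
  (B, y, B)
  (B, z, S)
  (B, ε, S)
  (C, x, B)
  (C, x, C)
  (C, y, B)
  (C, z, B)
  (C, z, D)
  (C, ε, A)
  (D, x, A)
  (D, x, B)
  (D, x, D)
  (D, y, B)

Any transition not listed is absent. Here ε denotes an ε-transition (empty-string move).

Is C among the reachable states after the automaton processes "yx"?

Yes

Start in {S}.
Read 'y': S→{A}; union {A}; ε-closure = {A, D}.
Read 'x': A→{S, C}, D→{A, B, D}; now {S, A, B, C, D}.
State C is in {S, A, B, C, D}.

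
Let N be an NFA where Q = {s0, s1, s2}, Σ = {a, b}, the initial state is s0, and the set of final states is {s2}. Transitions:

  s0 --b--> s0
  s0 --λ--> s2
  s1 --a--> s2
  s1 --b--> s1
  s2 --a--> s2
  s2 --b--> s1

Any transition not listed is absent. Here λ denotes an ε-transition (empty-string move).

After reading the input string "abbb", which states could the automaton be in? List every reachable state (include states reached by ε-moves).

{s1}

Start: ε-closure({s0}) = {s0, s2}.
Read 'a': {s0, s2} → {s2}.
Read 'b': {s2} → {s1}.
Read 'b': {s1} → {s1}.
Read 'b': {s1} → {s1}.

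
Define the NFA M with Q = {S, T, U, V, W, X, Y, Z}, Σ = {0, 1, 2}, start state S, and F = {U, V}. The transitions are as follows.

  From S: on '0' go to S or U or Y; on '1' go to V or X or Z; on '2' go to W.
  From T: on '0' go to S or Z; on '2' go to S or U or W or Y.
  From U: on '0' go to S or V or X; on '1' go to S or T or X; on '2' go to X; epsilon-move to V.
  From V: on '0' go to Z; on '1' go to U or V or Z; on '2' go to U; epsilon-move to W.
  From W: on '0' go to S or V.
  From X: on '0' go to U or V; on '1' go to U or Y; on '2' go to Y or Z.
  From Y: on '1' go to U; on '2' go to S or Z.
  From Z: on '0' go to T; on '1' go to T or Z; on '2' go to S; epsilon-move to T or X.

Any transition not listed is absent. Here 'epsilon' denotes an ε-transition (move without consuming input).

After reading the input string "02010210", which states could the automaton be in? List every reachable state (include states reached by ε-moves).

{S, T, U, V, W, X, Y, Z}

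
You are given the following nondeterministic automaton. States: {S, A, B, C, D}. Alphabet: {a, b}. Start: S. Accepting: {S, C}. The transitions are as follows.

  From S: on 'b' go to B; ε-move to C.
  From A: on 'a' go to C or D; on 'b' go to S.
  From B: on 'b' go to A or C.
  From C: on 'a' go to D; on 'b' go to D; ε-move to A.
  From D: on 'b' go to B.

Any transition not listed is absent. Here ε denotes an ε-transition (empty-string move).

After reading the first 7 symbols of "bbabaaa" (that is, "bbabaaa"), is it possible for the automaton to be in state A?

Yes

Start: ε-closure({S}) = {S, A, C}.
Read 'b': S→{B}, A→{S}, C→{D}; union {S, B, D}; ε-closure = {S, A, B, C, D}.
Read 'b': S→{B}, A→{S}, B→{A, C}, C→{D}, D→{B}; now {S, A, B, C, D}.
Read 'a': S→∅, A→{C, D}, B→∅, C→{D}, D→∅; union {C, D}; ε-closure = {A, C, D}.
Read 'b': A→{S}, C→{D}, D→{B}; union {S, B, D}; ε-closure = {S, A, B, C, D}.
Read 'a': S→∅, A→{C, D}, B→∅, C→{D}, D→∅; union {C, D}; ε-closure = {A, C, D}.
Read 'a': A→{C, D}, C→{D}, D→∅; union {C, D}; ε-closure = {A, C, D}.
Read 'a': A→{C, D}, C→{D}, D→∅; union {C, D}; ε-closure = {A, C, D}.
State A is in {A, C, D}.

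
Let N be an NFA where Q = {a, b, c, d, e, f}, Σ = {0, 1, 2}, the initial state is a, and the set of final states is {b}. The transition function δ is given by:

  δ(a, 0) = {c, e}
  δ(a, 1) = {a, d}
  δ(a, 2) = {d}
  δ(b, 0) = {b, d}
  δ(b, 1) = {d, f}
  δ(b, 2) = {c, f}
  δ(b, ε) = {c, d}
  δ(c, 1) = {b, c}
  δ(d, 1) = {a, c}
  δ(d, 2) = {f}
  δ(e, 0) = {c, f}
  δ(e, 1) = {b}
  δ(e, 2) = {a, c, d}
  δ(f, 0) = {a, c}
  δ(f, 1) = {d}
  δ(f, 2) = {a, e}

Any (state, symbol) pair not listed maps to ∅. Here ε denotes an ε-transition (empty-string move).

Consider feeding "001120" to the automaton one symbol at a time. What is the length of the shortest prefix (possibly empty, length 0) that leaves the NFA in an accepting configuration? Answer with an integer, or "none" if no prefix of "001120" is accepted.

Start in {a}.
Read '0': {a} → {c, e}.
Read '0': {c, e} → {c, f}.
Read '1': {c, f} → {b, c, d}.
None of the earlier sets intersect F, but {b, c, d} does.

3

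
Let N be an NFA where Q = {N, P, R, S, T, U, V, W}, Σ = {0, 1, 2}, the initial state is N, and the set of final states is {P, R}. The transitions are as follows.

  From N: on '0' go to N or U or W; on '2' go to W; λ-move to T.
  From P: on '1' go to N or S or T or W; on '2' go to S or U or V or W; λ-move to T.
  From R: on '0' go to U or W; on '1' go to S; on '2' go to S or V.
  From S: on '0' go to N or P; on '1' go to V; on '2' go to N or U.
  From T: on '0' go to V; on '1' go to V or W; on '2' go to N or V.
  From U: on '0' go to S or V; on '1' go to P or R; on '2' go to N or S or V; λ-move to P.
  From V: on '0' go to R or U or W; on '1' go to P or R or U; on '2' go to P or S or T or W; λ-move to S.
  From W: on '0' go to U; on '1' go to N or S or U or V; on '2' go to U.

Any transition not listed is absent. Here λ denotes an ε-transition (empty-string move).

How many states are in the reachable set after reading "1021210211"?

Start: ε-closure({N}) = {N, T}.
Read '1': {N, T} → {S, V, W}.
Read '0': {S, V, W} → {N, P, R, T, U, W}.
Read '2': {N, P, R, T, U, W} → {N, P, S, T, U, V, W}.
Read '1': {N, P, S, T, U, V, W} → {N, P, R, S, T, U, V, W}.
Read '2': {N, P, R, S, T, U, V, W} → {N, P, S, T, U, V, W}.
Read '1': {N, P, S, T, U, V, W} → {N, P, R, S, T, U, V, W}.
Read '0': {N, P, R, S, T, U, V, W} → {N, P, R, S, T, U, V, W}.
Read '2': {N, P, R, S, T, U, V, W} → {N, P, S, T, U, V, W}.
Read '1': {N, P, S, T, U, V, W} → {N, P, R, S, T, U, V, W}.
Read '1': {N, P, R, S, T, U, V, W} → {N, P, R, S, T, U, V, W}.
That set has 8 states.

8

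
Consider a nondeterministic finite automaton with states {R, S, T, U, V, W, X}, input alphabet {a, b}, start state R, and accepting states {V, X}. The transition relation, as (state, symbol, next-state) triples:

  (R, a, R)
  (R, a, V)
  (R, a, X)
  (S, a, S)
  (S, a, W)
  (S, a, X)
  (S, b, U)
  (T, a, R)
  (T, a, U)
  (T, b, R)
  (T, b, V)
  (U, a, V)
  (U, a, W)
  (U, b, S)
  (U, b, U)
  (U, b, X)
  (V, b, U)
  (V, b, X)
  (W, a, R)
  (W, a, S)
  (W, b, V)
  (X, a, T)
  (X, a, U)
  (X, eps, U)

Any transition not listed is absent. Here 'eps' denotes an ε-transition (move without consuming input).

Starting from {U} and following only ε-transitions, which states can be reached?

Begin with {U}.
No ε-moves leave this set, so the closure equals the set itself.

{U}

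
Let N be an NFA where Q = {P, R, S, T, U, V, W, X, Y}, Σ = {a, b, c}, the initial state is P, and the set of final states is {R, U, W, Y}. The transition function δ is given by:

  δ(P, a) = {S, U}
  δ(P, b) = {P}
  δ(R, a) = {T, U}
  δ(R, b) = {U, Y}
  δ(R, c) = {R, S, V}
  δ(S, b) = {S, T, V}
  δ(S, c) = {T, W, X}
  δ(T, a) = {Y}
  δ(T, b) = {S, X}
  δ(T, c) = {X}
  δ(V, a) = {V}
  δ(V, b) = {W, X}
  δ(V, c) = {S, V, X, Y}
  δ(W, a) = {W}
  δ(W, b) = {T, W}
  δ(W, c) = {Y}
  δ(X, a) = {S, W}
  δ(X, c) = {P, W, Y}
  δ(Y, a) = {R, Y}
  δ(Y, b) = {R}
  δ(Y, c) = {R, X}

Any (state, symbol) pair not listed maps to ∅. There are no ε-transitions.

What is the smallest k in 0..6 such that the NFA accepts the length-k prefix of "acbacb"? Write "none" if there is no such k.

1

Start in {P}.
Read 'a': {P} → {S, U}.
None of the earlier sets intersect F, but {S, U} does.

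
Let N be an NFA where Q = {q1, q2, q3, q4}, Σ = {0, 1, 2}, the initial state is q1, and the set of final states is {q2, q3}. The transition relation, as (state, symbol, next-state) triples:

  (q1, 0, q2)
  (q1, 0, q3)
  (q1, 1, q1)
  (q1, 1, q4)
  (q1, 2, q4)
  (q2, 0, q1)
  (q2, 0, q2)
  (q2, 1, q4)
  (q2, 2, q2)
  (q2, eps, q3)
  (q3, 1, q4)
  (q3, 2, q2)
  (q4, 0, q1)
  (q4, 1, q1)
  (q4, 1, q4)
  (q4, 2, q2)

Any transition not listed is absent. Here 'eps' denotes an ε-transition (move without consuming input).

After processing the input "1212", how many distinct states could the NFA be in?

3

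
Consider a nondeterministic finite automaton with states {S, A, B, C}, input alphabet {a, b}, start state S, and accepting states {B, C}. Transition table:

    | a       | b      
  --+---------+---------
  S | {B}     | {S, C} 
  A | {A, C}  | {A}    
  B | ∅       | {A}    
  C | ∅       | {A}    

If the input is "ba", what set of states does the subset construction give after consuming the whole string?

{B}

Start in {S}.
Read 'b': S→{S, C}; now {S, C}.
Read 'a': S→{B}, C→∅; now {B}.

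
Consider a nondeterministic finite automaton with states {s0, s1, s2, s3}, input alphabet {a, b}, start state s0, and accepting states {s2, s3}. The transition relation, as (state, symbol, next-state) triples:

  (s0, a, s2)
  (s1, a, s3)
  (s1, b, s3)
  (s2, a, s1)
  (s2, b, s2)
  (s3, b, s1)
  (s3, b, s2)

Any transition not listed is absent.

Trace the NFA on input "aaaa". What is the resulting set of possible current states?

∅

Start in {s0}.
Read 'a': s0→{s2}; now {s2}.
Read 'a': s2→{s1}; now {s1}.
Read 'a': s1→{s3}; now {s3}.
Read 'a': s3→∅; now ∅.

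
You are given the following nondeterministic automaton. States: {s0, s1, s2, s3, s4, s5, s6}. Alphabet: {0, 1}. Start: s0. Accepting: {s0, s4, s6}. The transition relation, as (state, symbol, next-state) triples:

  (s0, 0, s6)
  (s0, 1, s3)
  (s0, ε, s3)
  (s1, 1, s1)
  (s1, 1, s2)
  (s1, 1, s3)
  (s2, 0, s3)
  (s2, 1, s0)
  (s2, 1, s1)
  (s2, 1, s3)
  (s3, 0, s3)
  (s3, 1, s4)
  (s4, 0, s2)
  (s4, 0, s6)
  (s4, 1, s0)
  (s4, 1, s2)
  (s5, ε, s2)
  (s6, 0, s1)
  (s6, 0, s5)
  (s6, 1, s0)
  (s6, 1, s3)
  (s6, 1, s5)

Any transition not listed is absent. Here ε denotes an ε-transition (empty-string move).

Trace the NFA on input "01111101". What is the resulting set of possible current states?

Start: ε-closure({s0}) = {s0, s3}.
Read '0': s0→{s6}, s3→{s3}; now {s3, s6}.
Read '1': s3→{s4}, s6→{s0, s3, s5}; union {s0, s3, s4, s5}; ε-closure = {s0, s2, s3, s4, s5}.
Read '1': s0→{s3}, s2→{s0, s1, s3}, s3→{s4}, s4→{s0, s2}, s5→∅; now {s0, s1, s2, s3, s4}.
Read '1': s0→{s3}, s1→{s1, s2, s3}, s2→{s0, s1, s3}, s3→{s4}, s4→{s0, s2}; now {s0, s1, s2, s3, s4}.
Read '1': s0→{s3}, s1→{s1, s2, s3}, s2→{s0, s1, s3}, s3→{s4}, s4→{s0, s2}; now {s0, s1, s2, s3, s4}.
Read '1': s0→{s3}, s1→{s1, s2, s3}, s2→{s0, s1, s3}, s3→{s4}, s4→{s0, s2}; now {s0, s1, s2, s3, s4}.
Read '0': s0→{s6}, s1→∅, s2→{s3}, s3→{s3}, s4→{s2, s6}; now {s2, s3, s6}.
Read '1': s2→{s0, s1, s3}, s3→{s4}, s6→{s0, s3, s5}; union {s0, s1, s3, s4, s5}; ε-closure = {s0, s1, s2, s3, s4, s5}.

{s0, s1, s2, s3, s4, s5}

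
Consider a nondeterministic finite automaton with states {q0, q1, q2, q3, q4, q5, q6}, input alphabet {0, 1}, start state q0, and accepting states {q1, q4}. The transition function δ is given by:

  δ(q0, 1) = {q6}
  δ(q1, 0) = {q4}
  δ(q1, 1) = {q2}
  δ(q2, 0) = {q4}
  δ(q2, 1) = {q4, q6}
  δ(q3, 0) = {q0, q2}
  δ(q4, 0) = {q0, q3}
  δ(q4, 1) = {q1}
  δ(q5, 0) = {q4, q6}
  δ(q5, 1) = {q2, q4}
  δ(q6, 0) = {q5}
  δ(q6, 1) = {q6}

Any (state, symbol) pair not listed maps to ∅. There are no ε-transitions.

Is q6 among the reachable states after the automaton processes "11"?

Yes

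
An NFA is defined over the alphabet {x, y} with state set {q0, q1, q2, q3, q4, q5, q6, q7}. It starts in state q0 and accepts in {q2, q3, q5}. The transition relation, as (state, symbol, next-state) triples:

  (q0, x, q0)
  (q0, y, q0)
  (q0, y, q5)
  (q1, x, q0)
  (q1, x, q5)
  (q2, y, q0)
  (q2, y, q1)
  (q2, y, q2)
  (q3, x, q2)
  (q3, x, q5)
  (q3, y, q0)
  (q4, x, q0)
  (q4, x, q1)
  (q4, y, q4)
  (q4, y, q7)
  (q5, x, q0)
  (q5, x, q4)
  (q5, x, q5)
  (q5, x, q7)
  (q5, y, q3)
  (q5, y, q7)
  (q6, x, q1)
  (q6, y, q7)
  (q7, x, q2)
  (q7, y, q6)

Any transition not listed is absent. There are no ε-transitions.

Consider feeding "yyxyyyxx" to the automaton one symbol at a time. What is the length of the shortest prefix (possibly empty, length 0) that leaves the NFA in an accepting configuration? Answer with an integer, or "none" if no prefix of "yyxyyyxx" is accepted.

1

Start in {q0}.
Read 'y': {q0} → {q0, q5}.
None of the earlier sets intersect F, but {q0, q5} does.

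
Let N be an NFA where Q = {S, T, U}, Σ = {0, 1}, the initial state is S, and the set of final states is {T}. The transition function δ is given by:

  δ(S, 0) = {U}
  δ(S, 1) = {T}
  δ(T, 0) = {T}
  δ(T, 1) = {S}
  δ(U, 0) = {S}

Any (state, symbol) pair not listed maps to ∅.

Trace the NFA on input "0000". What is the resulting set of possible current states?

{S}

Start in {S}.
Read '0': S→{U}; now {U}.
Read '0': U→{S}; now {S}.
Read '0': S→{U}; now {U}.
Read '0': U→{S}; now {S}.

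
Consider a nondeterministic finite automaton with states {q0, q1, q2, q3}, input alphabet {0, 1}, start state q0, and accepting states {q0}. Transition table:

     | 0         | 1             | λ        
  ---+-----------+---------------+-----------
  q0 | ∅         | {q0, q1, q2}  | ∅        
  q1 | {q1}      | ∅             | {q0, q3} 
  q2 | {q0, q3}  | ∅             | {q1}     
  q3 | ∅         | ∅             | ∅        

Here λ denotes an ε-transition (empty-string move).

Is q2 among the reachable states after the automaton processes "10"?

Start in {q0}.
Read '1': {q0} → {q0, q1, q2, q3}.
Read '0': {q0, q1, q2, q3} → {q0, q1, q3}.
State q2 is not in {q0, q1, q3}.

No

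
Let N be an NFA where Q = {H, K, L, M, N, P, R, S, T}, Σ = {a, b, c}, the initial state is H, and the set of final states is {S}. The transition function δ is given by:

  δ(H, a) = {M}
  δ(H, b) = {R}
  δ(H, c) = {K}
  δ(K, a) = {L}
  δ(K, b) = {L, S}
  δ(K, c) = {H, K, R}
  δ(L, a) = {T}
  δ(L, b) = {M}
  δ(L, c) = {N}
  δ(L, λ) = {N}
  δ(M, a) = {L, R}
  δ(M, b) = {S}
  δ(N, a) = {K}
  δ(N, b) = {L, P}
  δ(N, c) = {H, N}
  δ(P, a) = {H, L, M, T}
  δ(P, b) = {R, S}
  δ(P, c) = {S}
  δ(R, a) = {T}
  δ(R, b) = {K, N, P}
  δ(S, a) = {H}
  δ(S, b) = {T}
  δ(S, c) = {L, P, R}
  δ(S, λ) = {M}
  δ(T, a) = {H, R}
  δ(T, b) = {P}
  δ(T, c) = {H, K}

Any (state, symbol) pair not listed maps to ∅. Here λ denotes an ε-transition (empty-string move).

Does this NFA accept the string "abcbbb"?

Yes

Start in {H}.
Read 'a': {H} → {M}.
Read 'b': {M} → {M, S}.
Read 'c': {M, S} → {L, N, P, R}.
Read 'b': {L, N, P, R} → {K, L, M, N, P, R, S}.
Read 'b': {K, L, M, N, P, R, S} → {K, L, M, N, P, R, S, T}.
Read 'b': {K, L, M, N, P, R, S, T} → {K, L, M, N, P, R, S, T}.
The final set {K, L, M, N, P, R, S, T} contains the accepting state S.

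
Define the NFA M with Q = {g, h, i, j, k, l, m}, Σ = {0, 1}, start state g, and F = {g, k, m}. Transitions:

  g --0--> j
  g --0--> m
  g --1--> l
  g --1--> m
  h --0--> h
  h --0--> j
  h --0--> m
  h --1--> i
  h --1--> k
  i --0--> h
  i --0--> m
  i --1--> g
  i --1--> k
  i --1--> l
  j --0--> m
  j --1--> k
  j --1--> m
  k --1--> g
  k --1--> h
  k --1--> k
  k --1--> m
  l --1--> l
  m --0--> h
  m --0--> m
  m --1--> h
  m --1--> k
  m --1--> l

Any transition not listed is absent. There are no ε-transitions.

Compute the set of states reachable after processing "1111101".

Start in {g}.
Read '1': g→{l, m}; now {l, m}.
Read '1': l→{l}, m→{h, k, l}; now {h, k, l}.
Read '1': h→{i, k}, k→{g, h, k, m}, l→{l}; now {g, h, i, k, l, m}.
Read '1': g→{l, m}, h→{i, k}, i→{g, k, l}, k→{g, h, k, m}, l→{l}, m→{h, k, l}; now {g, h, i, k, l, m}.
Read '1': g→{l, m}, h→{i, k}, i→{g, k, l}, k→{g, h, k, m}, l→{l}, m→{h, k, l}; now {g, h, i, k, l, m}.
Read '0': g→{j, m}, h→{h, j, m}, i→{h, m}, k→∅, l→∅, m→{h, m}; now {h, j, m}.
Read '1': h→{i, k}, j→{k, m}, m→{h, k, l}; now {h, i, k, l, m}.

{h, i, k, l, m}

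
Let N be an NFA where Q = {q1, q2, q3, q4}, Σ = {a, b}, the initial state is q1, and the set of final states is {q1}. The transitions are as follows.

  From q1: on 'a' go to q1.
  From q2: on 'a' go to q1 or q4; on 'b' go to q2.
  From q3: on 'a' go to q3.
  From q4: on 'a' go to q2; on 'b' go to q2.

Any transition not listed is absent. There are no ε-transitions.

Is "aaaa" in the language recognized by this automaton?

Yes

Start in {q1}.
Read 'a': {q1} → {q1}.
Read 'a': {q1} → {q1}.
Read 'a': {q1} → {q1}.
Read 'a': {q1} → {q1}.
The final set {q1} contains the accepting state q1.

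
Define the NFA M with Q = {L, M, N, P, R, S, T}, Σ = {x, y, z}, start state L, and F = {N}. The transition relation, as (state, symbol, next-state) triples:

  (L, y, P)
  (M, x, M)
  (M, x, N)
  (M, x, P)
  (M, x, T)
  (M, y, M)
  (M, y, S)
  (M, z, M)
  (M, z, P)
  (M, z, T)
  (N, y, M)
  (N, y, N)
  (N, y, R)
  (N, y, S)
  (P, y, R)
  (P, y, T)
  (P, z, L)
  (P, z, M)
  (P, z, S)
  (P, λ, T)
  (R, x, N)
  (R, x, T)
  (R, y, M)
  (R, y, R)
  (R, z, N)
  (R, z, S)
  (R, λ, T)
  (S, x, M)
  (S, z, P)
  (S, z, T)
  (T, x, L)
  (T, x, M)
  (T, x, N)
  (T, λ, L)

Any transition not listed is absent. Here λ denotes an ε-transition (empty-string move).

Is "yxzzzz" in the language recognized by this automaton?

No

Start in {L}.
Read 'y': L→{P}; union {P}; ε-closure = {L, P, T}.
Read 'x': L→∅, P→∅, T→{L, M, N}; now {L, M, N}.
Read 'z': L→∅, M→{M, P, T}, N→∅; union {M, P, T}; ε-closure = {L, M, P, T}.
Read 'z': L→∅, M→{M, P, T}, P→{L, M, S}, T→∅; now {L, M, P, S, T}.
Read 'z': L→∅, M→{M, P, T}, P→{L, M, S}, S→{P, T}, T→∅; now {L, M, P, S, T}.
Read 'z': L→∅, M→{M, P, T}, P→{L, M, S}, S→{P, T}, T→∅; now {L, M, P, S, T}.
The final set {L, M, P, S, T} contains no accepting state.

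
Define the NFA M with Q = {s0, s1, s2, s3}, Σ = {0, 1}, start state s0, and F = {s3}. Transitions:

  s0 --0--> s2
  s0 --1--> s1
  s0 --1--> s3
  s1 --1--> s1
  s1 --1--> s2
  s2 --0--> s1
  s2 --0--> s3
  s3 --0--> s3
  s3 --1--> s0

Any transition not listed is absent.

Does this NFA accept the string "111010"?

Start in {s0}.
Read '1': {s0} → {s1, s3}.
Read '1': {s1, s3} → {s0, s1, s2}.
Read '1': {s0, s1, s2} → {s1, s2, s3}.
Read '0': {s1, s2, s3} → {s1, s3}.
Read '1': {s1, s3} → {s0, s1, s2}.
Read '0': {s0, s1, s2} → {s1, s2, s3}.
The final set {s1, s2, s3} contains the accepting state s3.

Yes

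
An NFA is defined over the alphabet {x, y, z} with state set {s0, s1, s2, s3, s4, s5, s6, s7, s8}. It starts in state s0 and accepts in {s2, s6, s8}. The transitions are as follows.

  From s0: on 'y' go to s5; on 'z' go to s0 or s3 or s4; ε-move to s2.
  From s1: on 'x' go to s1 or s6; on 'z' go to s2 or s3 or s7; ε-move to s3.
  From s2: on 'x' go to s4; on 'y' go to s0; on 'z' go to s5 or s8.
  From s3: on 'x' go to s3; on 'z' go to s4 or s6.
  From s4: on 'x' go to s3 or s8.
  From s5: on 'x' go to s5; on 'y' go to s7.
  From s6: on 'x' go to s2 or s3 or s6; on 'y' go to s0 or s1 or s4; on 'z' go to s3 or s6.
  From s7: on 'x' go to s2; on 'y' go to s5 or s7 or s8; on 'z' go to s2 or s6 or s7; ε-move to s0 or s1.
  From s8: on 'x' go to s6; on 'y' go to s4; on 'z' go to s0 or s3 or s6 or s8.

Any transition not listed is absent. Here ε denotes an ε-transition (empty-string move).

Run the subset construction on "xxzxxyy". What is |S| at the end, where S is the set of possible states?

Start: ε-closure({s0}) = {s0, s2}.
Read 'x': {s0, s2} → {s4}.
Read 'x': {s4} → {s3, s8}.
Read 'z': {s3, s8} → {s0, s2, s3, s4, s6, s8}.
Read 'x': {s0, s2, s3, s4, s6, s8} → {s2, s3, s4, s6, s8}.
Read 'x': {s2, s3, s4, s6, s8} → {s2, s3, s4, s6, s8}.
Read 'y': {s2, s3, s4, s6, s8} → {s0, s1, s2, s3, s4}.
Read 'y': {s0, s1, s2, s3, s4} → {s0, s2, s5}.
That set has 3 states.

3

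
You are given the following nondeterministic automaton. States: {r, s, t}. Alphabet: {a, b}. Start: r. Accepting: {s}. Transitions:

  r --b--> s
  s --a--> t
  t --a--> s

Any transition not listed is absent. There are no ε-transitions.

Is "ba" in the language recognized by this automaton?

No

Start in {r}.
Read 'b': r→{s}; now {s}.
Read 'a': s→{t}; now {t}.
The final set {t} contains no accepting state.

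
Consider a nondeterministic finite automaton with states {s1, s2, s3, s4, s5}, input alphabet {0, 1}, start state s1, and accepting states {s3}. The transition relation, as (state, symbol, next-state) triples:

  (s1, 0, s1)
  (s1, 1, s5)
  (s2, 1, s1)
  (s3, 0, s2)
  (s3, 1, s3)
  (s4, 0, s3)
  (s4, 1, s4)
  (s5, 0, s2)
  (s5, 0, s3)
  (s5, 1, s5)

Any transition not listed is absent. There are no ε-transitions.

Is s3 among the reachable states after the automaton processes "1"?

No

Start in {s1}.
Read '1': s1→{s5}; now {s5}.
State s3 is not in {s5}.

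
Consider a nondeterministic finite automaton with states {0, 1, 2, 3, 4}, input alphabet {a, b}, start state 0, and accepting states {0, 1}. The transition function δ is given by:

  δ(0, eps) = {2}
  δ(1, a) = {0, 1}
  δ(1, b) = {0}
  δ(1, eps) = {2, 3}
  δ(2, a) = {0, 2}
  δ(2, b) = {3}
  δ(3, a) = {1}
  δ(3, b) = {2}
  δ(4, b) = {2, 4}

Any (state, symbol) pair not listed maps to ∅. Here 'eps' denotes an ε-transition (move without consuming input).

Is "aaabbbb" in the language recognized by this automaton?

No

Start: ε-closure({0}) = {0, 2}.
Read 'a': {0, 2} → {0, 2}.
Read 'a': {0, 2} → {0, 2}.
Read 'a': {0, 2} → {0, 2}.
Read 'b': {0, 2} → {3}.
Read 'b': {3} → {2}.
Read 'b': {2} → {3}.
Read 'b': {3} → {2}.
The final set {2} contains no accepting state.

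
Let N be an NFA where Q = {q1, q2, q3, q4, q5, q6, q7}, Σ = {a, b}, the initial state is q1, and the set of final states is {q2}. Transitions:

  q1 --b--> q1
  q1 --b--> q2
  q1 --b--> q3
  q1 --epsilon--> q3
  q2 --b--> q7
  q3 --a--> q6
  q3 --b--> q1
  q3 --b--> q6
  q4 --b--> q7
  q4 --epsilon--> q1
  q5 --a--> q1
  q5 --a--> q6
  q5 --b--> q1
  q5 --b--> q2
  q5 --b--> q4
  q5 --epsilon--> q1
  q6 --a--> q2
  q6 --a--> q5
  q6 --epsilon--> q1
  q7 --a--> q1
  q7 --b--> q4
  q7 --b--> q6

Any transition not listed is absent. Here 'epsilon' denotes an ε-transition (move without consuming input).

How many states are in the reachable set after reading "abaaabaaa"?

Start: ε-closure({q1}) = {q1, q3}.
Read 'a': q1→∅, q3→{q6}; union {q6}; ε-closure = {q1, q3, q6}.
Read 'b': q1→{q1, q2, q3}, q3→{q1, q6}, q6→∅; now {q1, q2, q3, q6}.
Read 'a': q1→∅, q2→∅, q3→{q6}, q6→{q2, q5}; union {q2, q5, q6}; ε-closure = {q1, q2, q3, q5, q6}.
Read 'a': q1→∅, q2→∅, q3→{q6}, q5→{q1, q6}, q6→{q2, q5}; union {q1, q2, q5, q6}; ε-closure = {q1, q2, q3, q5, q6}.
Read 'a': q1→∅, q2→∅, q3→{q6}, q5→{q1, q6}, q6→{q2, q5}; union {q1, q2, q5, q6}; ε-closure = {q1, q2, q3, q5, q6}.
Read 'b': q1→{q1, q2, q3}, q2→{q7}, q3→{q1, q6}, q5→{q1, q2, q4}, q6→∅; now {q1, q2, q3, q4, q6, q7}.
Read 'a': q1→∅, q2→∅, q3→{q6}, q4→∅, q6→{q2, q5}, q7→{q1}; union {q1, q2, q5, q6}; ε-closure = {q1, q2, q3, q5, q6}.
Read 'a': q1→∅, q2→∅, q3→{q6}, q5→{q1, q6}, q6→{q2, q5}; union {q1, q2, q5, q6}; ε-closure = {q1, q2, q3, q5, q6}.
Read 'a': q1→∅, q2→∅, q3→{q6}, q5→{q1, q6}, q6→{q2, q5}; union {q1, q2, q5, q6}; ε-closure = {q1, q2, q3, q5, q6}.
That set has 5 states.

5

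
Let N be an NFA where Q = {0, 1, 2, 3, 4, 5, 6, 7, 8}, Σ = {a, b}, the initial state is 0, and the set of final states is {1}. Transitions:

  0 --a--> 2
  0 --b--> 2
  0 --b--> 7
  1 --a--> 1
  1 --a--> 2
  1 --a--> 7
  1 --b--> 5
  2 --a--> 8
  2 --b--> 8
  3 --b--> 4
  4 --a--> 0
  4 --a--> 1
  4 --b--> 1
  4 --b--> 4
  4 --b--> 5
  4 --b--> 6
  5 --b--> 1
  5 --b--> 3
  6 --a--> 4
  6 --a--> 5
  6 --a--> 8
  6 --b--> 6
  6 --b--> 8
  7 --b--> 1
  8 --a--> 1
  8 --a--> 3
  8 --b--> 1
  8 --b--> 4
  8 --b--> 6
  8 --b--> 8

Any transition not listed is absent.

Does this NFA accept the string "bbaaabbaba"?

Yes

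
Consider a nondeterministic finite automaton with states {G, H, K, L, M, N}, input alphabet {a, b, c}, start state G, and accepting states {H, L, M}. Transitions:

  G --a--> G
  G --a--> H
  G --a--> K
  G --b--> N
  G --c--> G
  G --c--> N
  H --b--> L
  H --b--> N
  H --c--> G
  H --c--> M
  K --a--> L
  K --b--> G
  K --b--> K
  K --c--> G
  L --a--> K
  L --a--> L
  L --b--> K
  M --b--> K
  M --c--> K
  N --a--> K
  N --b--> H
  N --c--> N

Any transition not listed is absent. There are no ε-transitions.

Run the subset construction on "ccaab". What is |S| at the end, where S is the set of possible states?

Start in {G}.
Read 'c': G→{G, N}; now {G, N}.
Read 'c': G→{G, N}, N→{N}; now {G, N}.
Read 'a': G→{G, H, K}, N→{K}; now {G, H, K}.
Read 'a': G→{G, H, K}, H→∅, K→{L}; now {G, H, K, L}.
Read 'b': G→{N}, H→{L, N}, K→{G, K}, L→{K}; now {G, K, L, N}.
That set has 4 states.

4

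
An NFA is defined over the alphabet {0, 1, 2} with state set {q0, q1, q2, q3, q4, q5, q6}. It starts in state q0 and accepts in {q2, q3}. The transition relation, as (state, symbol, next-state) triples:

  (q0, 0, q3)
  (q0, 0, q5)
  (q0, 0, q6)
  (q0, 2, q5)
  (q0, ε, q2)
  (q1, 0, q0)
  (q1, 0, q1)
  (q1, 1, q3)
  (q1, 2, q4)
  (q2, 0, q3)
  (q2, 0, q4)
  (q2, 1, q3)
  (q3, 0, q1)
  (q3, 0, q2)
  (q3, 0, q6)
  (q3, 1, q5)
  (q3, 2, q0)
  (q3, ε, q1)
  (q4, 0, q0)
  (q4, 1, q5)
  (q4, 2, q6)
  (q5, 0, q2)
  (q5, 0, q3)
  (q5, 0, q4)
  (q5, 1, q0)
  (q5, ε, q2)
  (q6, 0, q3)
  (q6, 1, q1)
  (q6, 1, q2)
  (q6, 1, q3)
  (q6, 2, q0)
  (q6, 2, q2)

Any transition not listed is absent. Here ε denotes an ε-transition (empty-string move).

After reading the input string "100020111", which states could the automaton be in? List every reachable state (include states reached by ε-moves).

Start: ε-closure({q0}) = {q0, q2}.
Read '1': {q0, q2} → {q1, q3}.
Read '0': {q1, q3} → {q0, q1, q2, q6}.
Read '0': {q0, q1, q2, q6} → {q0, q1, q2, q3, q4, q5, q6}.
Read '0': {q0, q1, q2, q3, q4, q5, q6} → {q0, q1, q2, q3, q4, q5, q6}.
Read '2': {q0, q1, q2, q3, q4, q5, q6} → {q0, q2, q4, q5, q6}.
Read '0': {q0, q2, q4, q5, q6} → {q0, q1, q2, q3, q4, q5, q6}.
Read '1': {q0, q1, q2, q3, q4, q5, q6} → {q0, q1, q2, q3, q5}.
Read '1': {q0, q1, q2, q3, q5} → {q0, q1, q2, q3, q5}.
Read '1': {q0, q1, q2, q3, q5} → {q0, q1, q2, q3, q5}.

{q0, q1, q2, q3, q5}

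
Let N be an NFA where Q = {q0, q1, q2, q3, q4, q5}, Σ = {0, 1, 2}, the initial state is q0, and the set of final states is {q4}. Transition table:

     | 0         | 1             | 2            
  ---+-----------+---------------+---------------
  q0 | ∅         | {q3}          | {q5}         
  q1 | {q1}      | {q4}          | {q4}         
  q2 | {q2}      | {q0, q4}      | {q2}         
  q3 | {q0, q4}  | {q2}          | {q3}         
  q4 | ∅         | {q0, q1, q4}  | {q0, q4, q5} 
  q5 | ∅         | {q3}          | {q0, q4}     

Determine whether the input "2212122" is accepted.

Yes

Start in {q0}.
Read '2': {q0} → {q5}.
Read '2': {q5} → {q0, q4}.
Read '1': {q0, q4} → {q0, q1, q3, q4}.
Read '2': {q0, q1, q3, q4} → {q0, q3, q4, q5}.
Read '1': {q0, q3, q4, q5} → {q0, q1, q2, q3, q4}.
Read '2': {q0, q1, q2, q3, q4} → {q0, q2, q3, q4, q5}.
Read '2': {q0, q2, q3, q4, q5} → {q0, q2, q3, q4, q5}.
The final set {q0, q2, q3, q4, q5} contains the accepting state q4.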